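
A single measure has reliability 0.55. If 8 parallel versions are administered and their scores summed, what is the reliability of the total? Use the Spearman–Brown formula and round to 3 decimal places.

ρ_k = kρ / (1 + (k−1)ρ) = 8·0.55 / (1 + 7·0.55) = 4.400 / 4.850 = 0.907.

0.907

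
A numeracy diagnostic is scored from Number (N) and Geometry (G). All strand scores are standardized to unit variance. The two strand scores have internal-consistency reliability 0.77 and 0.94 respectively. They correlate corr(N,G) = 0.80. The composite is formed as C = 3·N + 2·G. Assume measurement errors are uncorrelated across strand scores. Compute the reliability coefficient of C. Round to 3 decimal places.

Var(C) = 3² + 2² + 2·[6·0.80] = 13 + 9.6 = 22.6.
Under uncorrelated errors the observed covariances equal the true-score covariances, so only the own-variance terms attenuate.
True-score variance = [3²·0.77 + 2²·0.94] + 9.6 = 10.69 + 9.6 = 20.29.
Reliability = 20.29 / 22.6 = 0.898.

0.898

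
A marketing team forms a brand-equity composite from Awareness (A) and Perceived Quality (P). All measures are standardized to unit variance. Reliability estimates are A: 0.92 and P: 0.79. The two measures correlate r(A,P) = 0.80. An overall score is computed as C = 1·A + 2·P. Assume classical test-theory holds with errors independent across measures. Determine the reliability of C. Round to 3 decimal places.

0.888

Var(C) = 1 + 2² + 2·[2·0.80] = 5 + 3.2 = 8.2.
Under uncorrelated errors the observed covariances equal the true-score covariances, so only the own-variance terms attenuate.
True-score variance = [0.92 + 2²·0.79] + 3.2 = 4.08 + 3.2 = 7.28.
Reliability = 7.28 / 8.2 = 0.888.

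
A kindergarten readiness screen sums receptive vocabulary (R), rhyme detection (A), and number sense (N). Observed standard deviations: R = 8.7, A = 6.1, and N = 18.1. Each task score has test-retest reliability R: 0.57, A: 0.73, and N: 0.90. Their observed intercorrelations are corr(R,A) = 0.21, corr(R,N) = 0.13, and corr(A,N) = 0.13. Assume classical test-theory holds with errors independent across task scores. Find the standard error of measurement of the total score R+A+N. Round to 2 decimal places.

8.68

Var(total) = 440.51 + 91.9382 = 532.448.
True-score variance = 365.156 + 91.9382 = 457.094, so reliability = 0.8585.
Error variance = 532.448 − 457.094 = 75.3544; SEM = √75.3544 = 8.68.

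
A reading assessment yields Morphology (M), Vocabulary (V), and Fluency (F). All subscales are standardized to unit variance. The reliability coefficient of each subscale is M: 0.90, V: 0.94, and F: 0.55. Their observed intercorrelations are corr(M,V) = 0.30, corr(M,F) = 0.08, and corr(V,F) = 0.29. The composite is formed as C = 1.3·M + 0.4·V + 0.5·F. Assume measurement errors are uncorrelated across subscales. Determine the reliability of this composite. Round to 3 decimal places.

0.889

Var(C) = 1.3² + 0.4² + 0.5² + 2·[0.52·0.30 + 0.65·0.08 + 0.2·0.29] = 2.1 + 0.532 = 2.632.
Under uncorrelated errors the observed covariances equal the true-score covariances, so only the own-variance terms attenuate.
True-score variance = [1.3²·0.90 + 0.4²·0.94 + 0.5²·0.55] + 0.532 = 1.8089 + 0.532 = 2.3409.
Reliability = 2.3409 / 2.632 = 0.889.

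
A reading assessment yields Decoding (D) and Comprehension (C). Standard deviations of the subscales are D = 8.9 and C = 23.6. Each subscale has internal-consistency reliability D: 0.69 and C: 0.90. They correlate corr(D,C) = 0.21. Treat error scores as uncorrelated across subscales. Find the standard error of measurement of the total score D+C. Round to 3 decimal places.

Var(total) = 636.17 + 88.2168 = 724.387.
True-score variance = 555.919 + 88.2168 = 644.136, so reliability = 0.8892.
Error variance = 724.387 − 644.136 = 80.2511; SEM = √80.2511 = 8.958.

8.958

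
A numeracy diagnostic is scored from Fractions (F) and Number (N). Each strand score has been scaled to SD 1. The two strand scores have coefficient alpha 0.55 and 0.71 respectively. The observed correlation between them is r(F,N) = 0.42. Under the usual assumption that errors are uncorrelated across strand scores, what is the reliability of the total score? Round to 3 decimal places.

Var(F+N) = 2 + 2·[0.42] = 2 + 0.84 = 2.84.
With uncorrelated errors the cross-covariances are all true-score covariance, so they carry over unchanged; only the diagonal terms shrink to ρᵢσᵢ².
True-score variance = [0.55 + 0.71] + 0.84 = 1.26 + 0.84 = 2.1.
Reliability = 2.1 / 2.84 = 0.739.

0.739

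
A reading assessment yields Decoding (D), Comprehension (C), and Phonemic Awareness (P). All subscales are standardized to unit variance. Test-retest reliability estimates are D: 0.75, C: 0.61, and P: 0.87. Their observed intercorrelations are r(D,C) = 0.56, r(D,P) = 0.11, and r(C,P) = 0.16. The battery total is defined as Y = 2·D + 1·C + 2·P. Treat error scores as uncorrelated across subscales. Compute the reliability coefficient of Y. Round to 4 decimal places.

Var(Y) = 2² + 1 + 2² + 2·[2·0.56 + 4·0.11 + 2·0.16] = 9 + 3.76 = 12.76.
With uncorrelated errors the cross-covariances are all true-score covariance, so they carry over unchanged; only the diagonal terms shrink to ρᵢσᵢ².
True-score variance = [2²·0.75 + 0.61 + 2²·0.87] + 3.76 = 7.09 + 3.76 = 10.85.
Reliability = 10.85 / 12.76 = 0.8503.

0.8503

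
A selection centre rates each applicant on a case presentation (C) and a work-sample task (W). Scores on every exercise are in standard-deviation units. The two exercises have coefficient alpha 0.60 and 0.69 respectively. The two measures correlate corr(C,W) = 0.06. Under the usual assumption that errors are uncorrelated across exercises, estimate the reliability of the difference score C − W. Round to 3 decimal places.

0.622

Var(C−W) = 1 + 1 − 2·0.06 = 2 − 0.12 = 1.88.
Under uncorrelated errors the observed covariances equal the true-score covariances, so only the own-variance terms attenuate.
True-score variance = [0.60 + 0.69] − 0.12 = 1.29 − 0.12 = 1.17.
Reliability = 1.17 / 1.88 = 0.622.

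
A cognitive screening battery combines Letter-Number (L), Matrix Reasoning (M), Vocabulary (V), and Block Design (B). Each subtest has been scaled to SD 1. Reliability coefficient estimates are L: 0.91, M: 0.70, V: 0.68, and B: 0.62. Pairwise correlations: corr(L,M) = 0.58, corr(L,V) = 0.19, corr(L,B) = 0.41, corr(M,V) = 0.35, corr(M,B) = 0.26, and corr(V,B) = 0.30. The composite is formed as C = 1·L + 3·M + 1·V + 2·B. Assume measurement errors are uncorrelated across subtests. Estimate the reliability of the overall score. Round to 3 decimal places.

0.828

Var(C) = 1 + 3² + 1 + 2² + 2·[3·0.58 + 0.19 + 2·0.41 + 3·0.35 + 6·0.26 + 2·0.30] = 15 + 11.92 = 26.92.
Because errors are independent across components, Cov(Tᵢ,Tⱼ) = Cov(Xᵢ,Xⱼ); the off-diagonal part of the true-score variance is the same as above.
True-score variance = [0.91 + 3²·0.70 + 0.68 + 2²·0.62] + 11.92 = 10.37 + 11.92 = 22.29.
Reliability = 22.29 / 26.92 = 0.828.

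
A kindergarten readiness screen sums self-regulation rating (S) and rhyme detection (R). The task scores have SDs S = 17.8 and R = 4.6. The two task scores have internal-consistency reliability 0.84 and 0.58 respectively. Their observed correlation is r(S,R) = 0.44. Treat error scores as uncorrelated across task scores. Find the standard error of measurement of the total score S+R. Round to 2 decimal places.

7.72

Var(total) = 338 + 72.0544 = 410.054.
True-score variance = 278.418 + 72.0544 = 350.473, so reliability = 0.8547.
Error variance = 410.054 − 350.473 = 59.5816; SEM = √59.5816 = 7.72.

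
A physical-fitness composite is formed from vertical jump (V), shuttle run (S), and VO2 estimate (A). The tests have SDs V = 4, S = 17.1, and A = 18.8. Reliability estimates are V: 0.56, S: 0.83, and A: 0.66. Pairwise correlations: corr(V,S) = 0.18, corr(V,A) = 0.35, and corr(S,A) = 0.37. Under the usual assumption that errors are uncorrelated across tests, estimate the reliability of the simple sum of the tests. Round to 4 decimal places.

0.8189

Var(V+S+A) = 4² + 17.1² + 18.8² + 2·[4·17.1·0.18 + 4·18.8·0.35 + 17.1·18.8·0.37] = 661.85 + 315.159 = 977.009.
With uncorrelated errors the cross-covariances are all true-score covariance, so they carry over unchanged; only the diagonal terms shrink to ρᵢσᵢ².
True-score variance = [4²·0.56 + 17.1²·0.83 + 18.8²·0.66] + 315.159 = 484.931 + 315.159 = 800.09.
Reliability = 800.09 / 977.009 = 0.8189.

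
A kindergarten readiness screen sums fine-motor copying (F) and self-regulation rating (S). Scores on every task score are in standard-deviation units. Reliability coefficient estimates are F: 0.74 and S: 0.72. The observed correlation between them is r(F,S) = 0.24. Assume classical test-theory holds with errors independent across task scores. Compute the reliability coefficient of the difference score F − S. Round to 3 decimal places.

0.645

Var(F−S) = 1 + 1 − 2·0.24 = 2 − 0.48 = 1.52.
Under uncorrelated errors the observed covariances equal the true-score covariances, so only the own-variance terms attenuate.
True-score variance = [0.74 + 0.72] − 0.48 = 1.46 − 0.48 = 0.98.
Reliability = 0.98 / 1.52 = 0.645.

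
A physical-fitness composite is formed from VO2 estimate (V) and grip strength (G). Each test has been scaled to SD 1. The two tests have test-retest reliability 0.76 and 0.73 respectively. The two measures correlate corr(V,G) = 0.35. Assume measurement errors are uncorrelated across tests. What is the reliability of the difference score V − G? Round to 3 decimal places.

0.608

Var(V−G) = 1 + 1 − 2·0.35 = 2 − 0.7 = 1.3.
With uncorrelated errors the cross-covariances are all true-score covariance, so they carry over unchanged; only the diagonal terms shrink to ρᵢσᵢ².
True-score variance = [0.76 + 0.73] − 0.7 = 1.49 − 0.7 = 0.79.
Reliability = 0.79 / 1.3 = 0.608.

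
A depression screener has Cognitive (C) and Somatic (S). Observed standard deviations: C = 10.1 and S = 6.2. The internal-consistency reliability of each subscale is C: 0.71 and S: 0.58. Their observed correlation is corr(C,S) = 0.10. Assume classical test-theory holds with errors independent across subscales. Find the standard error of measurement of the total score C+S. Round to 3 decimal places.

6.762

Var(total) = 140.45 + 12.524 = 152.974.
True-score variance = 94.7223 + 12.524 = 107.246, so reliability = 0.7011.
Error variance = 152.974 − 107.246 = 45.7277; SEM = √45.7277 = 6.762.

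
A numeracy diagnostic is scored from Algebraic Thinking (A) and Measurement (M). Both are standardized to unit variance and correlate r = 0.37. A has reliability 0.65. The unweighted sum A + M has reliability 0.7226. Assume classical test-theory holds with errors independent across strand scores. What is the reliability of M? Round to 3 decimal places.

Var(A+M) = 2 + 2·0.37 = 2.740.
True-score variance = ρ_A + ρ_M + 2·0.37, so 0.7226 = (0.65 + ρ_M + 0.74) / 2.740.
ρ_M = 0.7226·2.740 − 0.65 − 0.74 = 0.590.

0.590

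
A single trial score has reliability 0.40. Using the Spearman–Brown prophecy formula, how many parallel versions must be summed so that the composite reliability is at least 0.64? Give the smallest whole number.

k ≥ ρ*(1−ρ₁)/(ρ₁(1−ρ*)) = 0.64·0.60 / (0.40·0.36) = 2.667.
Smallest integer k = 3.

3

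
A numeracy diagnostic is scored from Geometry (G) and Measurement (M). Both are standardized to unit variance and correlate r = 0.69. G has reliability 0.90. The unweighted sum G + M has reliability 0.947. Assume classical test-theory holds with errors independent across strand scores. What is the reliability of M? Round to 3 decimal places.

Var(G+M) = 2 + 2·0.69 = 3.380.
True-score variance = ρ_G + ρ_M + 2·0.69, so 0.947 = (0.90 + ρ_M + 1.38) / 3.380.
ρ_M = 0.947·3.380 − 0.90 − 1.38 = 0.921.

0.921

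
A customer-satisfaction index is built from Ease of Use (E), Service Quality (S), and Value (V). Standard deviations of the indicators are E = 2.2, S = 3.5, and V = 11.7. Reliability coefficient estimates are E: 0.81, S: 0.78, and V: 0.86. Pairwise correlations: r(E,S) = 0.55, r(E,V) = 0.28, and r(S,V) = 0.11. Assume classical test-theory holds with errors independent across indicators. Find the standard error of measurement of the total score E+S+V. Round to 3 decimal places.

Var(total) = 153.98 + 31.8934 = 185.873.
True-score variance = 131.201 + 31.8934 = 163.094, so reliability = 0.8774.
Error variance = 185.873 − 163.094 = 22.7792; SEM = √22.7792 = 4.773.

4.773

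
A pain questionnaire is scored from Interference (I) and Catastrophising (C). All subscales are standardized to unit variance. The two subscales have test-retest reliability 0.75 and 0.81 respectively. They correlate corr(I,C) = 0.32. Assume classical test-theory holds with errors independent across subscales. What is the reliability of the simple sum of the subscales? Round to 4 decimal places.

0.8333

Var(I+C) = 2 + 2·[0.32] = 2 + 0.64 = 2.64.
Because errors are independent across components, Cov(Tᵢ,Tⱼ) = Cov(Xᵢ,Xⱼ); the off-diagonal part of the true-score variance is the same as above.
True-score variance = [0.75 + 0.81] + 0.64 = 1.56 + 0.64 = 2.2.
Reliability = 2.2 / 2.64 = 0.8333.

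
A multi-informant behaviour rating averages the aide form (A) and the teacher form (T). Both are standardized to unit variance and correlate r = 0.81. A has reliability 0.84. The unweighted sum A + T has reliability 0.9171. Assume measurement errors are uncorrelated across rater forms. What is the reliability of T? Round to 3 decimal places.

Var(A+T) = 2 + 2·0.81 = 3.620.
True-score variance = ρ_A + ρ_T + 2·0.81, so 0.9171 = (0.84 + ρ_T + 1.62) / 3.620.
ρ_T = 0.9171·3.620 − 0.84 − 1.62 = 0.860.

0.860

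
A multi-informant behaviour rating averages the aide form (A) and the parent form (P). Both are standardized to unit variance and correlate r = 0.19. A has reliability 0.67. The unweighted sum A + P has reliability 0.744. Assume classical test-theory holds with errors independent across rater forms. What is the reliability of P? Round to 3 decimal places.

0.721

Var(A+P) = 2 + 2·0.19 = 2.380.
True-score variance = ρ_A + ρ_P + 2·0.19, so 0.744 = (0.67 + ρ_P + 0.38) / 2.380.
ρ_P = 0.744·2.380 − 0.67 − 0.38 = 0.721.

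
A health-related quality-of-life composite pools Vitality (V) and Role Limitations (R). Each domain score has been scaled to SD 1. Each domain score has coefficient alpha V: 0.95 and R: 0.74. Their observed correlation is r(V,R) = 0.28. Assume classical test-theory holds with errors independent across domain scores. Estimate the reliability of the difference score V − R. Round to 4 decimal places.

Var(V−R) = 1 + 1 − 2·0.28 = 2 − 0.56 = 1.44.
Under uncorrelated errors the observed covariances equal the true-score covariances, so only the own-variance terms attenuate.
True-score variance = [0.95 + 0.74] − 0.56 = 1.69 − 0.56 = 1.13.
Reliability = 1.13 / 1.44 = 0.7847.

0.7847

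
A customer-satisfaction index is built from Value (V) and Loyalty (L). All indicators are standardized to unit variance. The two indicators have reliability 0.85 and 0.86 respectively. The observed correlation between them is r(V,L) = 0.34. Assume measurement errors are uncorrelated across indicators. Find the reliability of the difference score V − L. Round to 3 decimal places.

0.780

Var(V−L) = 1 + 1 − 2·0.34 = 2 − 0.68 = 1.32.
Under uncorrelated errors the observed covariances equal the true-score covariances, so only the own-variance terms attenuate.
True-score variance = [0.85 + 0.86] − 0.68 = 1.71 − 0.68 = 1.03.
Reliability = 1.03 / 1.32 = 0.780.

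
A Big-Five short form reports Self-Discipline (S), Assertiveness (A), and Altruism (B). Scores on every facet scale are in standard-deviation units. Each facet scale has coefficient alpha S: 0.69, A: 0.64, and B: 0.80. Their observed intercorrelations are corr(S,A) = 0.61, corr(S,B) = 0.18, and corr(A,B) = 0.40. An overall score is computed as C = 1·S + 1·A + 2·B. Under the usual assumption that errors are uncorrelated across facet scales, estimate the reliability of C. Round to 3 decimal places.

0.846

Var(C) = 1 + 1 + 2² + 2·[0.61 + 2·0.18 + 2·0.40] = 6 + 3.54 = 9.54.
Because errors are independent across components, Cov(Tᵢ,Tⱼ) = Cov(Xᵢ,Xⱼ); the off-diagonal part of the true-score variance is the same as above.
True-score variance = [0.69 + 0.64 + 2²·0.80] + 3.54 = 4.53 + 3.54 = 8.07.
Reliability = 8.07 / 9.54 = 0.846.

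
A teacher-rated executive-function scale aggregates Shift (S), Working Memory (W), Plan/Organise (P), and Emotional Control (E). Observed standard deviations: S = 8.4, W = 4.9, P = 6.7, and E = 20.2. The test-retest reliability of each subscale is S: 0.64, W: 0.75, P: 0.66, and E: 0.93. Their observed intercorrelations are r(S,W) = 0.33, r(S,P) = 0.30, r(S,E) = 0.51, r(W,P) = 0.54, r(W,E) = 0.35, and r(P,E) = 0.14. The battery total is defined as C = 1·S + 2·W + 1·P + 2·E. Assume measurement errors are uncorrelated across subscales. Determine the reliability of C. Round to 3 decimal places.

Var(C) = 8.4² + 2²·4.9² + 6.7² + 2²·20.2² + 2·[2·8.4·4.9·0.33 + 8.4·6.7·0.30 + 2·8.4·20.2·0.51 + 2·4.9·6.7·0.54 + 4·4.9·20.2·0.35 + 2·6.7·20.2·0.14] = 1843.65 + 858.094 = 2701.74.
Under uncorrelated errors the observed covariances equal the true-score covariances, so only the own-variance terms attenuate.
True-score variance = [8.4²·0.64 + 2²·4.9²·0.75 + 6.7²·0.66 + 2²·20.2²·0.93] + 858.094 = 1664.72 + 858.094 = 2522.82.
Reliability = 2522.82 / 2701.74 = 0.934.

0.934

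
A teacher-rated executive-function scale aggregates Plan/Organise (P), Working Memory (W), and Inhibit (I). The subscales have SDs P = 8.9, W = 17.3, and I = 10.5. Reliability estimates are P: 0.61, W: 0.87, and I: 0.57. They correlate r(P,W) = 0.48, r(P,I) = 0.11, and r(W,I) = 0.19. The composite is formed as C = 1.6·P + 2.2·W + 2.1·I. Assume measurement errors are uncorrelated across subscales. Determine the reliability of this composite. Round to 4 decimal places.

0.8436

Var(C) = 1.6²·8.9² + 2.2²·17.3² + 2.1²·10.5² + 2·[3.52·8.9·17.3·0.48 + 3.36·8.9·10.5·0.11 + 4.62·17.3·10.5·0.19] = 2137.54 + 908.278 = 3045.82.
Under uncorrelated errors the observed covariances equal the true-score covariances, so only the own-variance terms attenuate.
True-score variance = [1.6²·8.9²·0.61 + 2.2²·17.3²·0.87 + 2.1²·10.5²·0.57] + 908.278 = 1661.08 + 908.278 = 2569.36.
Reliability = 2569.36 / 3045.82 = 0.8436.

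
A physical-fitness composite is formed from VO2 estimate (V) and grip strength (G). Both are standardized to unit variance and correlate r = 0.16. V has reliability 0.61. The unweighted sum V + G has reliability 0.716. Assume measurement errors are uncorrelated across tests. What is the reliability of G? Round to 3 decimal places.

0.731

Var(V+G) = 2 + 2·0.16 = 2.320.
True-score variance = ρ_V + ρ_G + 2·0.16, so 0.716 = (0.61 + ρ_G + 0.32) / 2.320.
ρ_G = 0.716·2.320 − 0.61 − 0.32 = 0.731.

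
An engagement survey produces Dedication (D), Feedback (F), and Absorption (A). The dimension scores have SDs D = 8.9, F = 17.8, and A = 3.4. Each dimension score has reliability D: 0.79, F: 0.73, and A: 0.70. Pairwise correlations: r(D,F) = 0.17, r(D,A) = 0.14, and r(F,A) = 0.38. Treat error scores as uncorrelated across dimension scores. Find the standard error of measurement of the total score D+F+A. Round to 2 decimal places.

10.28

Var(total) = 407.61 + 108.331 = 515.941.
True-score variance = 301.961 + 108.331 = 410.292, so reliability = 0.7952.
Error variance = 515.941 − 410.292 = 105.649; SEM = √105.649 = 10.28.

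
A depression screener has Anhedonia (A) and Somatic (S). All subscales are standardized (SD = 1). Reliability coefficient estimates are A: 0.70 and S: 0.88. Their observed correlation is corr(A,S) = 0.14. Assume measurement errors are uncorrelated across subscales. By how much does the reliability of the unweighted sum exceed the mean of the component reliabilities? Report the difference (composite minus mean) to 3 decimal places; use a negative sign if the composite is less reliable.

Var(sum) = 2 + 0.28 = 2.28; true-score variance = 1.58 + 0.28 = 1.86; composite reliability = 0.8158.
Mean component reliability = 0.7900.
Difference = 0.8158 − 0.7900 = 0.026.

0.026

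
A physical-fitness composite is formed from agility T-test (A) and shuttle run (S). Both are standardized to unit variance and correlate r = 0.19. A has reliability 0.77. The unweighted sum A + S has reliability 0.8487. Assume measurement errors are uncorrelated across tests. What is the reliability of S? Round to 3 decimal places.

Var(A+S) = 2 + 2·0.19 = 2.380.
True-score variance = ρ_A + ρ_S + 2·0.19, so 0.8487 = (0.77 + ρ_S + 0.38) / 2.380.
ρ_S = 0.8487·2.380 − 0.77 − 0.38 = 0.870.

0.870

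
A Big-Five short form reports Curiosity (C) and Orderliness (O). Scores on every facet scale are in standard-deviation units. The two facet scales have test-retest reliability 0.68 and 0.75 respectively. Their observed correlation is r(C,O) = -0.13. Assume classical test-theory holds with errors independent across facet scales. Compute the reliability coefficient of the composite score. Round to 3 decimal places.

0.672

Var(C+O) = 2 + 2·[(-0.13)] = 2 − 0.26 = 1.74.
Because errors are independent across components, Cov(Tᵢ,Tⱼ) = Cov(Xᵢ,Xⱼ); the off-diagonal part of the true-score variance is the same as above.
True-score variance = [0.68 + 0.75] − 0.26 = 1.43 − 0.26 = 1.17.
Reliability = 1.17 / 1.74 = 0.672.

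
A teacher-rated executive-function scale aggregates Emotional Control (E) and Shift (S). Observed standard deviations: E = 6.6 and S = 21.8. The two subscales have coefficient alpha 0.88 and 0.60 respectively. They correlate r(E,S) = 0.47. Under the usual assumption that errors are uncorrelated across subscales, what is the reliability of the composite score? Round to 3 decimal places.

Var(E+S) = 6.6² + 21.8² + 2·[6.6·21.8·0.47] = 518.8 + 135.247 = 654.047.
Because errors are independent across components, Cov(Tᵢ,Tⱼ) = Cov(Xᵢ,Xⱼ); the off-diagonal part of the true-score variance is the same as above.
True-score variance = [6.6²·0.88 + 21.8²·0.60] + 135.247 = 323.477 + 135.247 = 458.724.
Reliability = 458.724 / 654.047 = 0.701.

0.701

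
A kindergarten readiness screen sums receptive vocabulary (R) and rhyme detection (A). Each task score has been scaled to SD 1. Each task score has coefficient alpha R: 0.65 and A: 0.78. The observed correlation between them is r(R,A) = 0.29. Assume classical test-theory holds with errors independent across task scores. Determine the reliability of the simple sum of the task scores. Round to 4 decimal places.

Var(R+A) = 2 + 2·[0.29] = 2 + 0.58 = 2.58.
Because errors are independent across components, Cov(Tᵢ,Tⱼ) = Cov(Xᵢ,Xⱼ); the off-diagonal part of the true-score variance is the same as above.
True-score variance = [0.65 + 0.78] + 0.58 = 1.43 + 0.58 = 2.01.
Reliability = 2.01 / 2.58 = 0.7791.

0.7791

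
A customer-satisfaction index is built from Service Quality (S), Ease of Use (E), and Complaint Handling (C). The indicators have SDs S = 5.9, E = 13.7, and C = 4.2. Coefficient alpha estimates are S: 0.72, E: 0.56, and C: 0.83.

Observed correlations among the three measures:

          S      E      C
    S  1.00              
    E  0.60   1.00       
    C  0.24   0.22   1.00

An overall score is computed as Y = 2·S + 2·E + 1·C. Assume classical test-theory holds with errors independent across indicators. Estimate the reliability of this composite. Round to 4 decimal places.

0.7282

Var(Y) = 2²·5.9² + 2²·13.7² + 4.2² + 2·[4·5.9·13.7·0.60 + 2·5.9·4.2·0.24 + 2·13.7·4.2·0.22] = 907.64 + 462.408 = 1370.05.
Because errors are independent across components, Cov(Tᵢ,Tⱼ) = Cov(Xᵢ,Xⱼ); the off-diagonal part of the true-score variance is the same as above.
True-score variance = [2²·5.9²·0.72 + 2²·13.7²·0.56 + 4.2²·0.83] + 462.408 = 535.32 + 462.408 = 997.728.
Reliability = 997.728 / 1370.05 = 0.7282.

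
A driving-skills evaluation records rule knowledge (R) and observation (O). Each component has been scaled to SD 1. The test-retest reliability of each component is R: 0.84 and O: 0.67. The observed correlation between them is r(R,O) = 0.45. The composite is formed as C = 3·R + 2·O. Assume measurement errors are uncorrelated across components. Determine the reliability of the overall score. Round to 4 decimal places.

0.8500

Var(C) = 3² + 2² + 2·[6·0.45] = 13 + 5.4 = 18.4.
Under uncorrelated errors the observed covariances equal the true-score covariances, so only the own-variance terms attenuate.
True-score variance = [3²·0.84 + 2²·0.67] + 5.4 = 10.24 + 5.4 = 15.64.
Reliability = 15.64 / 18.4 = 0.8500.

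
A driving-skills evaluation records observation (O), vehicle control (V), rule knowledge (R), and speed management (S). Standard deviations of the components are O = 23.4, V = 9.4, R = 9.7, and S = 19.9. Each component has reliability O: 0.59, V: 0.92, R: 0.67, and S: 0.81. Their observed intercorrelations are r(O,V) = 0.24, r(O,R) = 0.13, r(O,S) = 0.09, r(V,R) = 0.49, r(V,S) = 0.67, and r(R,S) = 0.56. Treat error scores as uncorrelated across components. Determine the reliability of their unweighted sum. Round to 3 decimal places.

Var(O+V+R+S) = 23.4² + 9.4² + 9.7² + 19.9² + 2·[23.4·9.4·0.24 + 23.4·9.7·0.13 + 23.4·19.9·0.09 + 9.4·9.7·0.49 + 9.4·19.9·0.67 + 9.7·19.9·0.56] = 1126.02 + 804.625 = 1930.64.
With uncorrelated errors the cross-covariances are all true-score covariance, so they carry over unchanged; only the diagonal terms shrink to ρᵢσᵢ².
True-score variance = [23.4²·0.59 + 9.4²·0.92 + 9.7²·0.67 + 19.9²·0.81] + 804.625 = 788.16 + 804.625 = 1592.78.
Reliability = 1592.78 / 1930.64 = 0.825.

0.825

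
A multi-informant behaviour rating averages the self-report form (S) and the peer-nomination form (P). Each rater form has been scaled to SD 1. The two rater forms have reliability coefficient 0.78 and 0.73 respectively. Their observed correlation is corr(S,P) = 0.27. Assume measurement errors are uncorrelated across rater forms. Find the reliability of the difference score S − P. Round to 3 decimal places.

Var(S−P) = 1 + 1 − 2·0.27 = 2 − 0.54 = 1.46.
With uncorrelated errors the cross-covariances are all true-score covariance, so they carry over unchanged; only the diagonal terms shrink to ρᵢσᵢ².
True-score variance = [0.78 + 0.73] − 0.54 = 1.51 − 0.54 = 0.97.
Reliability = 0.97 / 1.46 = 0.664.

0.664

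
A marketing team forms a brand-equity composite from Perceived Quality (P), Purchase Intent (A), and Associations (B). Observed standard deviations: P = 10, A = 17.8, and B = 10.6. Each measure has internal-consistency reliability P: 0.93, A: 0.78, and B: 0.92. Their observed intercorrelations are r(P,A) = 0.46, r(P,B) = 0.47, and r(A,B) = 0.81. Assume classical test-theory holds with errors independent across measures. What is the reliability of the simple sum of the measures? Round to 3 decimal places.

Var(P+A+B) = 10² + 17.8² + 10.6² + 2·[10·17.8·0.46 + 10·10.6·0.47 + 17.8·10.6·0.81] = 529.2 + 569.062 = 1098.26.
With uncorrelated errors the cross-covariances are all true-score covariance, so they carry over unchanged; only the diagonal terms shrink to ρᵢσᵢ².
True-score variance = [10²·0.93 + 17.8²·0.78 + 10.6²·0.92] + 569.062 = 443.506 + 569.062 = 1012.57.
Reliability = 1012.57 / 1098.26 = 0.922.

0.922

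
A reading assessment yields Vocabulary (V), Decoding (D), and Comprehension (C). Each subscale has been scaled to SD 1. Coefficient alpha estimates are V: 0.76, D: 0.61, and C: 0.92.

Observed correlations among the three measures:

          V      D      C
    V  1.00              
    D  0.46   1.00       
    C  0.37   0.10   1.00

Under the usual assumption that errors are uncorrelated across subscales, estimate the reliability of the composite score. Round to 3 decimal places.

0.854

Var(V+D+C) = 3 + 2·[0.46 + 0.37 + 0.10] = 3 + 1.86 = 4.86.
Under uncorrelated errors the observed covariances equal the true-score covariances, so only the own-variance terms attenuate.
True-score variance = [0.76 + 0.61 + 0.92] + 1.86 = 2.29 + 1.86 = 4.15.
Reliability = 4.15 / 4.86 = 0.854.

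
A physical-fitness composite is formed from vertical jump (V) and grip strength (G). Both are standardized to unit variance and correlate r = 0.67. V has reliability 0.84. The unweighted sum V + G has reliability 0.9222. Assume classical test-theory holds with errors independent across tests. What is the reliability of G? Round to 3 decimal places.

0.900

Var(V+G) = 2 + 2·0.67 = 3.340.
True-score variance = ρ_V + ρ_G + 2·0.67, so 0.9222 = (0.84 + ρ_G + 1.34) / 3.340.
ρ_G = 0.9222·3.340 − 0.84 − 1.34 = 0.900.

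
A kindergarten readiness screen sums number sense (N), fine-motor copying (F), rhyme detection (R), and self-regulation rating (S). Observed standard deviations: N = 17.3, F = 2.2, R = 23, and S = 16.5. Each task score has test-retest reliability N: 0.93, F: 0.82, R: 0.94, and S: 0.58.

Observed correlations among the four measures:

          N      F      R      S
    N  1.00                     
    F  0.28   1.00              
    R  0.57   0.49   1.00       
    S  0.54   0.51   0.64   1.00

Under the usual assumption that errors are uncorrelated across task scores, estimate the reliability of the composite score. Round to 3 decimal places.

Var(N+F+R+S) = 17.3² + 2.2² + 23² + 16.5² + 2·[17.3·2.2·0.28 + 17.3·23·0.57 + 17.3·16.5·0.54 + 2.2·23·0.49 + 2.2·16.5·0.51 + 23·16.5·0.64] = 1105.38 + 1355.58 = 2460.96.
With uncorrelated errors the cross-covariances are all true-score covariance, so they carry over unchanged; only the diagonal terms shrink to ρᵢσᵢ².
True-score variance = [17.3²·0.93 + 2.2²·0.82 + 23²·0.94 + 16.5²·0.58] + 1355.58 = 937.474 + 1355.58 = 2293.05.
Reliability = 2293.05 / 2460.96 = 0.932.

0.932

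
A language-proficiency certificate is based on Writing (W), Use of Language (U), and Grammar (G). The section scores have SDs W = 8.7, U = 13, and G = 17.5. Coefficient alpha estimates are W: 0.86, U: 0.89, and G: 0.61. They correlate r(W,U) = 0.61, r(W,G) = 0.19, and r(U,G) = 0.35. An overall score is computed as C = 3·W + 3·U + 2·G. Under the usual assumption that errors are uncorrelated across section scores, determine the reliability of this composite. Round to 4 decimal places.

Var(C) = 3²·8.7² + 3²·13² + 2²·17.5² + 2·[9·8.7·13·0.61 + 6·8.7·17.5·0.19 + 6·13·17.5·0.35] = 3427.21 + 2544.47 = 5971.68.
Because errors are independent across components, Cov(Tᵢ,Tⱼ) = Cov(Xᵢ,Xⱼ); the off-diagonal part of the true-score variance is the same as above.
True-score variance = [3²·8.7²·0.86 + 3²·13²·0.89 + 2²·17.5²·0.61] + 2544.47 = 2686.78 + 2544.47 = 5231.25.
Reliability = 5231.25 / 5971.68 = 0.8760.

0.8760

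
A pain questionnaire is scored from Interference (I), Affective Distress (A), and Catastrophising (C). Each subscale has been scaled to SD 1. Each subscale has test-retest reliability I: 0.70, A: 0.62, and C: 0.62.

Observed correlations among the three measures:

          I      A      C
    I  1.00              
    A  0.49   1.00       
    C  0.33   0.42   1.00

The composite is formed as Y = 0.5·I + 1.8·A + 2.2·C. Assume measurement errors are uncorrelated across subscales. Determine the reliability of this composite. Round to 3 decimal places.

0.763

Var(Y) = 0.5² + 1.8² + 2.2² + 2·[0.9·0.49 + 1.1·0.33 + 3.96·0.42] = 8.33 + 4.9344 = 13.2644.
With uncorrelated errors the cross-covariances are all true-score covariance, so they carry over unchanged; only the diagonal terms shrink to ρᵢσᵢ².
True-score variance = [0.5²·0.70 + 1.8²·0.62 + 2.2²·0.62] + 4.9344 = 5.1846 + 4.9344 = 10.119.
Reliability = 10.119 / 13.2644 = 0.763.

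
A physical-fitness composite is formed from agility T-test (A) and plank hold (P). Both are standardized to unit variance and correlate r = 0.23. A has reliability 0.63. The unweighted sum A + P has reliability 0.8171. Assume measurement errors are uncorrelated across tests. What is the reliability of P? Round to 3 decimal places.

0.920

Var(A+P) = 2 + 2·0.23 = 2.460.
True-score variance = ρ_A + ρ_P + 2·0.23, so 0.8171 = (0.63 + ρ_P + 0.46) / 2.460.
ρ_P = 0.8171·2.460 − 0.63 − 0.46 = 0.920.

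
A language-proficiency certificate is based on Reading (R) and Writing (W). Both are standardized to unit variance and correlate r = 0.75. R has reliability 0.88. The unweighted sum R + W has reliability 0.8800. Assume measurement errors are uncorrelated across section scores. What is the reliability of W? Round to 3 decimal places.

Var(R+W) = 2 + 2·0.75 = 3.500.
True-score variance = ρ_R + ρ_W + 2·0.75, so 0.8800 = (0.88 + ρ_W + 1.50) / 3.500.
ρ_W = 0.8800·3.500 − 0.88 − 1.50 = 0.700.

0.700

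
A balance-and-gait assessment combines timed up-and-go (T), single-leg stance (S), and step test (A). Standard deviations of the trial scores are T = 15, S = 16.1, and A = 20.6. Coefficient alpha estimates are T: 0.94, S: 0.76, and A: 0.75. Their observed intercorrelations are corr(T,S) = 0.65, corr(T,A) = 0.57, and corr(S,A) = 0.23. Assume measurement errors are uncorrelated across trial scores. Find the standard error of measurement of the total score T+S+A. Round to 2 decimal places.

Var(total) = 908.57 + 818.774 = 1727.34.
True-score variance = 726.77 + 818.774 = 1545.54, so reliability = 0.8948.
Error variance = 1727.34 − 1545.54 = 181.8; SEM = √181.8 = 13.48.

13.48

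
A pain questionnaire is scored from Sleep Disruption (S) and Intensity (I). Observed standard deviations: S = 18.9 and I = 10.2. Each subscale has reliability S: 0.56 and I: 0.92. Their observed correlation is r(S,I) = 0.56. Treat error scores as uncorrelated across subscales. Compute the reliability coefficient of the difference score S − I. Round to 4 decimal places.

0.3254

Var(S−I) = 18.9² + 10.2² − 2·18.9·10.2·0.56 = 461.25 − 215.914 = 245.336.
With uncorrelated errors the cross-covariances are all true-score covariance, so they carry over unchanged; only the diagonal terms shrink to ρᵢσᵢ².
True-score variance = [18.9²·0.56 + 10.2²·0.92] − 215.914 = 295.754 − 215.914 = 79.8408.
Reliability = 79.8408 / 245.336 = 0.3254.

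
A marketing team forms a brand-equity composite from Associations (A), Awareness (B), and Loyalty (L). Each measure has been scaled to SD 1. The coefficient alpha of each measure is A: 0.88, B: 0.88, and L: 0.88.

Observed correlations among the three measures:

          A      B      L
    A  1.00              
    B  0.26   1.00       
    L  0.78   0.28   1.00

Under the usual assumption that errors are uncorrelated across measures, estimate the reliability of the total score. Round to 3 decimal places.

0.936

Var(A+B+L) = 3 + 2·[0.26 + 0.78 + 0.28] = 3 + 2.64 = 5.64.
Under uncorrelated errors the observed covariances equal the true-score covariances, so only the own-variance terms attenuate.
True-score variance = [0.88 + 0.88 + 0.88] + 2.64 = 2.64 + 2.64 = 5.28.
Reliability = 5.28 / 5.64 = 0.936.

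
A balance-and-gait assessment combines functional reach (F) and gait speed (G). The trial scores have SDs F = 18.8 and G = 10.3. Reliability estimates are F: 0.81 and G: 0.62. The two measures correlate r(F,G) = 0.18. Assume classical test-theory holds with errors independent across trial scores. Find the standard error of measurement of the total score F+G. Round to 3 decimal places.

10.367

Var(total) = 459.53 + 69.7104 = 529.24.
True-score variance = 352.062 + 69.7104 = 421.773, so reliability = 0.7969.
Error variance = 529.24 − 421.773 = 107.468; SEM = √107.468 = 10.367.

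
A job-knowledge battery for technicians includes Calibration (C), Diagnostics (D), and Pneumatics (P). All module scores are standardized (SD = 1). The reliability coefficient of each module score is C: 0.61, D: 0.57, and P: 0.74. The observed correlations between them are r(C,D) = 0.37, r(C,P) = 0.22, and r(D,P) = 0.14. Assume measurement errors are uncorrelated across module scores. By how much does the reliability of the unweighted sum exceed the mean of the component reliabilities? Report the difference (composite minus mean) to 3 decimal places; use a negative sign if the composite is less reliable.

0.118

Var(sum) = 3 + 1.46 = 4.46; true-score variance = 1.92 + 1.46 = 3.38; composite reliability = 0.7578.
Mean component reliability = 0.6400.
Difference = 0.7578 − 0.6400 = 0.118.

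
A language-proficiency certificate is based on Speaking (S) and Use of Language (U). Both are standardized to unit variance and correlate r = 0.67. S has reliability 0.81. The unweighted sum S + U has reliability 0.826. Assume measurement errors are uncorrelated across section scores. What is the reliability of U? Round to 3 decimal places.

Var(S+U) = 2 + 2·0.67 = 3.340.
True-score variance = ρ_S + ρ_U + 2·0.67, so 0.826 = (0.81 + ρ_U + 1.34) / 3.340.
ρ_U = 0.826·3.340 − 0.81 − 1.34 = 0.609.

0.609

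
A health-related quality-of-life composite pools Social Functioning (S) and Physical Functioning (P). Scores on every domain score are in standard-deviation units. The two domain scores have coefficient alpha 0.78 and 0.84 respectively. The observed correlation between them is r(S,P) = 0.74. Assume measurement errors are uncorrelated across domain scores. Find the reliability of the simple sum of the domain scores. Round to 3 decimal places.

0.891

Var(S+P) = 2 + 2·[0.74] = 2 + 1.48 = 3.48.
Under uncorrelated errors the observed covariances equal the true-score covariances, so only the own-variance terms attenuate.
True-score variance = [0.78 + 0.84] + 1.48 = 1.62 + 1.48 = 3.1.
Reliability = 3.1 / 3.48 = 0.891.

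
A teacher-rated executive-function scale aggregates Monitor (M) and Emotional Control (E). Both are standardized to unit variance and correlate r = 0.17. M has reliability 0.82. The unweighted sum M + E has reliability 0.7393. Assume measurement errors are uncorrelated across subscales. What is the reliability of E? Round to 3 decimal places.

Var(M+E) = 2 + 2·0.17 = 2.340.
True-score variance = ρ_M + ρ_E + 2·0.17, so 0.7393 = (0.82 + ρ_E + 0.34) / 2.340.
ρ_E = 0.7393·2.340 − 0.82 − 0.34 = 0.570.

0.570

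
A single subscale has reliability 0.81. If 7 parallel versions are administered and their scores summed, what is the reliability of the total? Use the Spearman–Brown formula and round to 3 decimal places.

ρ_k = kρ / (1 + (k−1)ρ) = 7·0.81 / (1 + 6·0.81) = 5.670 / 5.860 = 0.968.

0.968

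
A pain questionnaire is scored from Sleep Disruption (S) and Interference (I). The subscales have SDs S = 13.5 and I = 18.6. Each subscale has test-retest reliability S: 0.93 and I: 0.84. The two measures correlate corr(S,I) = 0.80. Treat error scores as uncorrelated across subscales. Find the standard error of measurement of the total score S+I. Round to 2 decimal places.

Var(total) = 528.21 + 401.76 = 929.97.
True-score variance = 460.099 + 401.76 = 861.859, so reliability = 0.9268.
Error variance = 929.97 − 861.859 = 68.1111; SEM = √68.1111 = 8.25.

8.25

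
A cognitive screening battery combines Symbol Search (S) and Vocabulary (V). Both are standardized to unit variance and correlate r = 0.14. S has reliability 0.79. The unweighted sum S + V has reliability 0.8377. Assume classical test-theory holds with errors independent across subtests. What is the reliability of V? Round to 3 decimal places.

Var(S+V) = 2 + 2·0.14 = 2.280.
True-score variance = ρ_S + ρ_V + 2·0.14, so 0.8377 = (0.79 + ρ_V + 0.28) / 2.280.
ρ_V = 0.8377·2.280 − 0.79 − 0.28 = 0.840.

0.840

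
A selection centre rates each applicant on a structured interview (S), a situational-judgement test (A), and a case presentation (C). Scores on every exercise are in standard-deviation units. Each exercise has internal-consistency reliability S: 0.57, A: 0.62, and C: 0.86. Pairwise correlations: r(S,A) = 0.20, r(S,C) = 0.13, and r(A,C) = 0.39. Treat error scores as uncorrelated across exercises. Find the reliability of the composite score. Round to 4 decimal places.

Var(S+A+C) = 3 + 2·[0.20 + 0.13 + 0.39] = 3 + 1.44 = 4.44.
With uncorrelated errors the cross-covariances are all true-score covariance, so they carry over unchanged; only the diagonal terms shrink to ρᵢσᵢ².
True-score variance = [0.57 + 0.62 + 0.86] + 1.44 = 2.05 + 1.44 = 3.49.
Reliability = 3.49 / 4.44 = 0.7860.

0.7860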